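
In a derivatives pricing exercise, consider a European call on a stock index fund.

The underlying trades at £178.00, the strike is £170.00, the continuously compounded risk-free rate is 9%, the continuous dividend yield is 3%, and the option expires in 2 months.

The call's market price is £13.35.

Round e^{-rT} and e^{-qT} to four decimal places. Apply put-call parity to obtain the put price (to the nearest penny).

exp(−qT) = exp(−0.03·0.1667) = 0.9950;  exp(−rT) = exp(−0.09·0.1667) = 0.9851
Put-call parity: C − P = S·e^(−qT) − K·e^(−rT) = 178·0.9950 − 170·0.9851 = 177.1100 − 167.4670 = 9.6430
P = C − (C − P) = 13.35 − (9.6430) = 3.7070

£3.71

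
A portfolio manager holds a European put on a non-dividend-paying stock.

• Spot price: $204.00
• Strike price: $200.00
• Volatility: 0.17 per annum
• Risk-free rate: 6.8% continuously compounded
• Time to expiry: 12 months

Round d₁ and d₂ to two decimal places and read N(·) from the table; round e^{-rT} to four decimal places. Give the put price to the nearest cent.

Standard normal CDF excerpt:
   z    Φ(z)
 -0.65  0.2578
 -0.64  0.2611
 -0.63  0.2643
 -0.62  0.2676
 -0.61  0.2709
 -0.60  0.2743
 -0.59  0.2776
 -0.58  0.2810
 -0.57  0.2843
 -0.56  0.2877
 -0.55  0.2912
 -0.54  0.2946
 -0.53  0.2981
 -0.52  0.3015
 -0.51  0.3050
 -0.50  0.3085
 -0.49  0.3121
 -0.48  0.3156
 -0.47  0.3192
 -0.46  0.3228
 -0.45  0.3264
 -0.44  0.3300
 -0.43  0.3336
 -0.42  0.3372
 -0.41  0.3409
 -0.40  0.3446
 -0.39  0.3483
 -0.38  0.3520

$6.38

σ√T = 0.17 × 1.0000 = 0.1700
ln(S/K) + (r + σ²/2)T = ln(204/200) + (0.068 + 0.17²/2)·1 = 0.0198 + 0.0825 = 0.1023
d₁ = 0.1023 / 0.1700 = 0.6015 which rounds to 0.60
d₂ = d₁ − σ√T = 0.6015 − 0.1700 = 0.4315 which rounds to 0.43
exp(−rT) = exp(−0.068·1) = 0.9343
P = 200·0.9343·N(-0.43) − 204·N(-0.60) = 200·0.9343·0.3336 − 204·0.2743 = 62.3365 − 55.9572 = 6.3793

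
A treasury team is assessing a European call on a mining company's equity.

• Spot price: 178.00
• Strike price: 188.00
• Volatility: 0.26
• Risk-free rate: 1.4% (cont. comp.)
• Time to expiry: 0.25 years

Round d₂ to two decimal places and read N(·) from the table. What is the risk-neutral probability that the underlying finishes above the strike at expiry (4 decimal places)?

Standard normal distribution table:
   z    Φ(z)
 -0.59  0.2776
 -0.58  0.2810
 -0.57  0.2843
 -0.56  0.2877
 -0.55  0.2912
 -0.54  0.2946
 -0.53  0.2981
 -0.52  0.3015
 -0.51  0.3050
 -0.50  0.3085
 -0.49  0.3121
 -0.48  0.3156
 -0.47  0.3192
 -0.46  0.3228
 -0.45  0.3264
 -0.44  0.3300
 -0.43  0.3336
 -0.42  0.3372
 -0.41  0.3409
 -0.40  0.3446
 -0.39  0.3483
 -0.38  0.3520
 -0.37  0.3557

σ√T = 0.26·√0.25 = 0.1300
ln(S/K) + (r + σ²/2)T = ln(178/188) + (0.014 + 0.26²/2)·0.25 = -0.0547 + 0.0120 = -0.0427
d₁ = -0.0427 / 0.1300 = -0.3285 ⇒ -0.33
d₂ = d₁ − σ√T = -0.3285 − 0.1300 = -0.4585 ⇒ -0.46
Pr(exercise) under Q = N(d₂) = 0.3228

0.3228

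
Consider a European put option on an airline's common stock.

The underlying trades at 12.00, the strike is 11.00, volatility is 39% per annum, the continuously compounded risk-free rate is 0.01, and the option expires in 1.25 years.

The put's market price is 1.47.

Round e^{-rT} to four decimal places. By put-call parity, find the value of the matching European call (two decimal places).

2.61

e^(−rT) = e^(−0.01·1.25) = 0.9876
Put-call parity: C − P = S − K·e^(−rT) = 12 − 11·0.9876 = 12 − 10.8636 = 1.1364
C = P + (C − P) = 1.47 + (1.1364) = 2.6064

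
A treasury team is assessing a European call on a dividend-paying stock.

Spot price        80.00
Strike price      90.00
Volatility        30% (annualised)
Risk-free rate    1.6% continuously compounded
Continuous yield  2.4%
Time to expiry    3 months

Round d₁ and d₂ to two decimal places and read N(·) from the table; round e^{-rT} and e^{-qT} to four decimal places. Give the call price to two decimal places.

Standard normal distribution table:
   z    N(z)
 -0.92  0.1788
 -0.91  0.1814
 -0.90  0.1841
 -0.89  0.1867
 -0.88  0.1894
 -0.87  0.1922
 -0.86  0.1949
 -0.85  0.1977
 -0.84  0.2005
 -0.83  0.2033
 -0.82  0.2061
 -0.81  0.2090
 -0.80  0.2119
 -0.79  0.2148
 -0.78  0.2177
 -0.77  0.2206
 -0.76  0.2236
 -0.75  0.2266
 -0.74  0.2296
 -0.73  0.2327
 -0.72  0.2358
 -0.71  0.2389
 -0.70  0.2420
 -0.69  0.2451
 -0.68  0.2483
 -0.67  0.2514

σ√T = 0.3 × 0.5000 = 0.1500
d₁ = [ln(80/90) + (0.016 − 0.024 + ½·0.3²)·0.25] / (σ√T) = (-0.1178 + 0.0092) / 0.1500 = -0.7236 → -0.72
d₂ = -0.7236 − 0.1500 = -0.8736 → -0.87
exp(−qT) = exp(−0.024·0.25) = 0.9940;  exp(−rT) = exp(−0.016·0.25) = 0.9960
C = 80·0.9940·N(-0.72) − 90·0.9960·N(-0.87) = 80·0.9940·0.2358 − 90·0.9960·0.1922 = 18.7508 − 17.2288 = 1.5220

1.52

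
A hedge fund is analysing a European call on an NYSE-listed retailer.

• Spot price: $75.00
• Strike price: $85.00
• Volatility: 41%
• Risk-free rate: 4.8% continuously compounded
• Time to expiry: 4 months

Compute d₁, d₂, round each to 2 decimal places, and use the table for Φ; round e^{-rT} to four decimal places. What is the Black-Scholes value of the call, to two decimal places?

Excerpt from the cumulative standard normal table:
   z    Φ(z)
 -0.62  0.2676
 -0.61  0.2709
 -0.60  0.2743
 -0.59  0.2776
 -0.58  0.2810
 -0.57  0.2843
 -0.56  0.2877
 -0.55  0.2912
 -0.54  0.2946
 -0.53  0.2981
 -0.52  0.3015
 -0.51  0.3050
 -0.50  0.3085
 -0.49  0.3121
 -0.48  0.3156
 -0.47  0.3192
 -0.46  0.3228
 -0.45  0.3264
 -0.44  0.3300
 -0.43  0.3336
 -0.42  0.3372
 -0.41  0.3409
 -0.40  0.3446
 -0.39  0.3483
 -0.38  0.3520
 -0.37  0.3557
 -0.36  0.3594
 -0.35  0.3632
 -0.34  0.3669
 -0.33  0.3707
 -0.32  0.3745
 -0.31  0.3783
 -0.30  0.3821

$4.01

T = 0.3333;  σ√T = 0.2367
d₁ = [ln(75/85) + (0.048 + 0.41²/2)·0.3333] / 0.2367 = [-0.1252 + 0.0440] / 0.2367 = -0.3428 which rounds to -0.34
d₂ = d₁ − σ√T = -0.3428 − 0.2367 = -0.5795 which rounds to -0.58
e^(−rT) = e^(−0.048·0.3333) = 0.9841
N(d₁) = N(-0.34) = 0.3669;  N(d₂) = N(-0.58) = 0.2810
C = 75·0.3669 − 85·0.9841·0.2810 = 27.5175 − 23.5052 = 4.0123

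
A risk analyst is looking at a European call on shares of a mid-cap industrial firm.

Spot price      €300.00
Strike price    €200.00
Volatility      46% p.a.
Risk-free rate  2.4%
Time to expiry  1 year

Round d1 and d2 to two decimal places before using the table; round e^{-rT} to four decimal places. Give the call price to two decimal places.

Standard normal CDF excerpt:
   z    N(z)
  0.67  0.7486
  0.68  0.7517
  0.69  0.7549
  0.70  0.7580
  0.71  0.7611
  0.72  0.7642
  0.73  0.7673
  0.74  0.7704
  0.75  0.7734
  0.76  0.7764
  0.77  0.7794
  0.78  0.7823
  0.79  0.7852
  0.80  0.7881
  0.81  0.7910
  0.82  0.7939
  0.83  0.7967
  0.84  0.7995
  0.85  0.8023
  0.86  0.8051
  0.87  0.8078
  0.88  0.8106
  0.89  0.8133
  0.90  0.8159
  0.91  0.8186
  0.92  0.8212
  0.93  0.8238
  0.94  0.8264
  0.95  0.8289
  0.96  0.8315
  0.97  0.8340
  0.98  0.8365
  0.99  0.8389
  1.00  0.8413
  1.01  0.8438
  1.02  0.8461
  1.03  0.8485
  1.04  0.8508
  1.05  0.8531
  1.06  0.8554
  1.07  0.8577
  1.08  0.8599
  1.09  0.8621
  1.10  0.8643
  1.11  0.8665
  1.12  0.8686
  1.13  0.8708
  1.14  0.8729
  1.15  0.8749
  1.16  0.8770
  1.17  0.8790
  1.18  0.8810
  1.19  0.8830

σ√T = 0.46·√1 = 0.4600
d₁ = [ln(300/200) + (0.024 + 0.46²/2)·1] / 0.4600 = [0.4055 + 0.1298] / 0.4600 = 1.1636 ⇒ 1.16
d₂ = d₁ − σ√T = 1.1636 − 0.4600 = 0.7036 ⇒ 0.70
e^(−rT) = e^(−0.024·1) = 0.9763
C = 300·N(1.16) − 200·0.9763·N(0.70) = 300·0.8770 − 200·0.9763·0.7580 = 263.1000 − 148.0071 = 115.0929

€115.09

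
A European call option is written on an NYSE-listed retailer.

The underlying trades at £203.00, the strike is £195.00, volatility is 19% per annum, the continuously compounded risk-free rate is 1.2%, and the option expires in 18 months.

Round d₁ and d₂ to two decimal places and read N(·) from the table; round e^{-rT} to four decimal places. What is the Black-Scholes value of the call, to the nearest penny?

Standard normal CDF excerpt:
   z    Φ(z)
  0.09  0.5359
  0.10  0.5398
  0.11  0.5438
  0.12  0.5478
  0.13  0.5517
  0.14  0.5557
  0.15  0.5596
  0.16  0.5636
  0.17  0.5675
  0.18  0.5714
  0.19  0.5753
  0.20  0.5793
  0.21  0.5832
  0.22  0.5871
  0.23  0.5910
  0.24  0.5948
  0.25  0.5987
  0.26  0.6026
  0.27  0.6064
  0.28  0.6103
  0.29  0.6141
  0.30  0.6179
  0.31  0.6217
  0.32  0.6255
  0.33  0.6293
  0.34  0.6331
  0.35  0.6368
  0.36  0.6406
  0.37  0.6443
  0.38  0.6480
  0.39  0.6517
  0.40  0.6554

£25.13

σ√T = 0.19 × 1.2247 = 0.2327
d₁ = [ln(203/195) + (0.012 + 0.19²/2)·1.5] / 0.2327 = [0.0402 + 0.0451] / 0.2327 = 0.3665 ≈ 0.37
d₂ = d₁ − σ√T = 0.3665 − 0.2327 = 0.1338 ≈ 0.13
exp(−rT) = exp(−0.012·1.5) = 0.9822
N(d₁) = N(0.37) = 0.6443;  N(d₂) = N(0.13) = 0.5517
C = 203·0.6443 − 195·0.9822·0.5517 = 130.7929 − 105.6665 = 25.1264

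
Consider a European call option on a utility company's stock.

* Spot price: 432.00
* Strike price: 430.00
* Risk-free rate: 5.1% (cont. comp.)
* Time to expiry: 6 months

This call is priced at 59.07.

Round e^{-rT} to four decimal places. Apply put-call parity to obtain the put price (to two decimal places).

46.23

e^(−rT) = e^(−0.051·0.5) = 0.9748
Put-call parity: C − P = S − K·e^(−rT) = 432 − 430·0.9748 = 432 − 419.1640 = 12.8360
P = C − (C − P) = 59.07 − (12.8360) = 46.2340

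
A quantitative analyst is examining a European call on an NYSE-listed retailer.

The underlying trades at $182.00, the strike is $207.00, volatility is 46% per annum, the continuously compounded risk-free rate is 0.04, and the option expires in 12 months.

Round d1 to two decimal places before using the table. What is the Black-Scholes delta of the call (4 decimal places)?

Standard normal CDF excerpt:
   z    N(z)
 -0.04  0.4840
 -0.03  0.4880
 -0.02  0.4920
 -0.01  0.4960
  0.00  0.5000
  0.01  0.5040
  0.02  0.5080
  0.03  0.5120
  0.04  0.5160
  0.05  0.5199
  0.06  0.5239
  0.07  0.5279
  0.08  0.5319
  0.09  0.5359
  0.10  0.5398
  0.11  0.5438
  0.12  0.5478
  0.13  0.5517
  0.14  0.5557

0.5160

σ√T = 0.46 × 1.0000 = 0.4600
ln(S/K) + (r + σ²/2)T = ln(182/207) + (0.04 + 0.46²/2)·1 = -0.1287 + 0.1458 = 0.0171
d₁ = 0.0171 / 0.4600 = 0.0371 which rounds to 0.04
N(d₁) = N(0.04) = 0.5160
Δ_call = N(d₁) = 0.5160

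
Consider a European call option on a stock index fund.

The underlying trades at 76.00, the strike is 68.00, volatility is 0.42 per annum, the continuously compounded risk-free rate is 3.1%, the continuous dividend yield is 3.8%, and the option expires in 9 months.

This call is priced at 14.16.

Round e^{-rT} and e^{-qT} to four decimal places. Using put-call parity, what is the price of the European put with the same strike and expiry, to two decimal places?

6.73

exp(−qT) = exp(−0.038·0.75) = 0.9719;  exp(−rT) = exp(−0.031·0.75) = 0.9770
Put-call parity: C − P = S·e^(−qT) − K·e^(−rT) = 76·0.9719 − 68·0.9770 = 73.8644 − 66.4360 = 7.4284
P = C − (C − P) = 14.16 − (7.4284) = 6.7316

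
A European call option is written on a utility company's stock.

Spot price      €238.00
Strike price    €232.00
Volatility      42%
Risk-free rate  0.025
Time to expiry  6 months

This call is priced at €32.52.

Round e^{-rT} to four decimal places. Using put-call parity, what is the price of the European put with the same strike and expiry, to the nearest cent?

e^(−rT) = e^(−0.025·0.5) = 0.9876
Put-call parity: C − P = S − K·e^(−rT) = 238 − 232·0.9876 = 238 − 229.1232 = 8.8768
P = C − (C − P) = 32.52 − (8.8768) = 23.6432

€23.64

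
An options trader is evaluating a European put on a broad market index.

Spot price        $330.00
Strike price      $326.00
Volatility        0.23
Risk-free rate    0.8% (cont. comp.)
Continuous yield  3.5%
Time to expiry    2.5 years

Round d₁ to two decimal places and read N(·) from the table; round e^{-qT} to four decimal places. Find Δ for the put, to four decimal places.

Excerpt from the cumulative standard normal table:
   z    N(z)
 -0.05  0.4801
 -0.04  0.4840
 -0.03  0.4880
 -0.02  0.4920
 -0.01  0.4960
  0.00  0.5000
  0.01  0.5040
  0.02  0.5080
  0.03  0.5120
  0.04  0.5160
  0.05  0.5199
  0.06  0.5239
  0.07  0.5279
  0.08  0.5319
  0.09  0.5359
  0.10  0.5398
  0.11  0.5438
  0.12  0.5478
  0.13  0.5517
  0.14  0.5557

σ√T = 0.23·√2.5 = 0.3637
d₁ = [ln(330/326) + (0.008 − 0.035 + ½·0.23²)·2.5] / (σ√T) = (0.0122 − 0.0014) / 0.3637 = 0.0298 which rounds to 0.03
N(d₁) = N(0.03) = 0.5120
Δ_put = e^(−qT)·(N(d₁) − 1) = 0.9162·(0.5120 − 1) = -0.4471

-0.4471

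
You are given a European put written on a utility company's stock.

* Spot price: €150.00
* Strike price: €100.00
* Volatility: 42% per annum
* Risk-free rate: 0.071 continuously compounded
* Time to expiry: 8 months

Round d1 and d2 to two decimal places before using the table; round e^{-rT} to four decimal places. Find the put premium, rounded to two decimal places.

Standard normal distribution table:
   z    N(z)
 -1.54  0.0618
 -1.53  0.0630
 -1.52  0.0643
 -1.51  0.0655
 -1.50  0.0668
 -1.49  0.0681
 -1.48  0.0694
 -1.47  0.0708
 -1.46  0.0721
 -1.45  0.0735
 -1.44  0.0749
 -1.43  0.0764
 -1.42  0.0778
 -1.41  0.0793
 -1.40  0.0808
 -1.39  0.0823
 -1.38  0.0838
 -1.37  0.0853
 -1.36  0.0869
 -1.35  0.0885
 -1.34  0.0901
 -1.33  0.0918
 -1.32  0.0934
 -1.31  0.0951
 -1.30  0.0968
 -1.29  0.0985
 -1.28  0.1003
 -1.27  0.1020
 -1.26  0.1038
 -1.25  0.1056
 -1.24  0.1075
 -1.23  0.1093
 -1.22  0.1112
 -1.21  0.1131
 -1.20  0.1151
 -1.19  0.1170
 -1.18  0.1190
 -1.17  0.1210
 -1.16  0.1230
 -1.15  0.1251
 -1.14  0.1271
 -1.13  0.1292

σ√T = 0.42·√0.6667 = 0.3429
d₁ = [ln(150/100) + (0.071 + 0.42²/2)·0.6667] / 0.3429 = [0.4055 + 0.1061] / 0.3429 = 1.4919 → 1.49
d₂ = d₁ − σ√T = 1.4919 − 0.3429 = 1.1489 → 1.15
e^(−rT) = e^(−0.071·0.6667) = 0.9538
N(−d₂) = N(-1.15) = 0.1251;  N(−d₁) = N(-1.49) = 0.0681
P = 100·0.9538·0.1251 − 150·0.0681 = 11.9320 − 10.2150 = 1.7170

€1.72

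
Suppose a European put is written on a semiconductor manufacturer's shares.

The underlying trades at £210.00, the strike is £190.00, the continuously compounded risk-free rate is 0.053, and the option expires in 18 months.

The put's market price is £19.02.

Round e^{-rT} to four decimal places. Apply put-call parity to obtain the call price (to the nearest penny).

exp(−rT) = exp(−0.053·1.5) = 0.9236
Put-call parity: C − P = S − K·e^(−rT) = 210 − 190·0.9236 = 210 − 175.4840 = 34.5160
C = P + (C − P) = 19.02 + (34.5160) = 53.5360

£53.54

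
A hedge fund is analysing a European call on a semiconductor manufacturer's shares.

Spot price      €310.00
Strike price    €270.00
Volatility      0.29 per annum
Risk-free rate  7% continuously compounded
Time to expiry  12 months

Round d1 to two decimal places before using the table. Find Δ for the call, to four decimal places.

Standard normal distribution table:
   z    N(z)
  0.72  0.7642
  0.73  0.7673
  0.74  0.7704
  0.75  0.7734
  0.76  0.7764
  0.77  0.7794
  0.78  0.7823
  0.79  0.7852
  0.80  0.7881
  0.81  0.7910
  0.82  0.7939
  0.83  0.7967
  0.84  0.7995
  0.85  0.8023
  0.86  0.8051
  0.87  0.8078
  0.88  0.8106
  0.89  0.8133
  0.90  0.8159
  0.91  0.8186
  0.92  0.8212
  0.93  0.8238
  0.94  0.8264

0.8051

σ√T = 0.29·√1 = 0.2900
d₁ = [ln(310/270) + (0.07 + 0.29²/2)·1] / 0.2900 = [0.1382 + 0.1121] / 0.2900 = 0.8628 which rounds to 0.86
N(d₁) = N(0.86) = 0.8051
Δ_call = N(d₁) = 0.8051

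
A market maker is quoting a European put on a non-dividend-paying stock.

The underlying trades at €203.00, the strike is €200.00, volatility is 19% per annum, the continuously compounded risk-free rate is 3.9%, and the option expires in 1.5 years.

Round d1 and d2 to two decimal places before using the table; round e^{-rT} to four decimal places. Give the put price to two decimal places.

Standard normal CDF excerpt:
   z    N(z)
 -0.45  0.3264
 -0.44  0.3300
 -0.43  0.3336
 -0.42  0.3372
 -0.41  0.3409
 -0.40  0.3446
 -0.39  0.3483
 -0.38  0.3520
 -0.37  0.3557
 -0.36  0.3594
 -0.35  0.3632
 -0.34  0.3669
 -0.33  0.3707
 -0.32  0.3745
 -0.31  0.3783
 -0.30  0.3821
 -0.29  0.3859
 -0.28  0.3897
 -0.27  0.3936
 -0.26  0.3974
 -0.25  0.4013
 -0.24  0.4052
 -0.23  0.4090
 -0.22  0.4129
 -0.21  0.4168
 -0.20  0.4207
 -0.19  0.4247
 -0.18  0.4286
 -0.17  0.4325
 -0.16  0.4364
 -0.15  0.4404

€11.64

σ√T = 0.19 × 1.2247 = 0.2327
ln(S/K) + (r + σ²/2)T = ln(203/200) + (0.039 + 0.19²/2)·1.5 = 0.0149 + 0.0856 = 0.1005
d₁ = 0.1005 / 0.2327 = 0.4317 → 0.43
d₂ = d₁ − σ√T = 0.4317 − 0.2327 = 0.1990 → 0.20
exp(−rT) = exp(−0.039·1.5) = 0.9432
N(−d₂) = N(-0.20) = 0.4207;  N(−d₁) = N(-0.43) = 0.3336
P = 200·0.9432·0.4207 − 203·0.3336 = 79.3608 − 67.7208 = 11.6400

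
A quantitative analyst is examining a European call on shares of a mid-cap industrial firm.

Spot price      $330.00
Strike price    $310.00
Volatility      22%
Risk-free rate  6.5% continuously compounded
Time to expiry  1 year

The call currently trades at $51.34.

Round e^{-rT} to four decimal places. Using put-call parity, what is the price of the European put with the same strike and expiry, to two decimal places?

$11.84

exp(−rT) = exp(−0.065·1) = 0.9371
Put-call parity: C − P = S − K·e^(−rT) = 330 − 310·0.9371 = 330 − 290.5010 = 39.4990
P = C − (C − P) = 51.34 − (39.4990) = 11.8410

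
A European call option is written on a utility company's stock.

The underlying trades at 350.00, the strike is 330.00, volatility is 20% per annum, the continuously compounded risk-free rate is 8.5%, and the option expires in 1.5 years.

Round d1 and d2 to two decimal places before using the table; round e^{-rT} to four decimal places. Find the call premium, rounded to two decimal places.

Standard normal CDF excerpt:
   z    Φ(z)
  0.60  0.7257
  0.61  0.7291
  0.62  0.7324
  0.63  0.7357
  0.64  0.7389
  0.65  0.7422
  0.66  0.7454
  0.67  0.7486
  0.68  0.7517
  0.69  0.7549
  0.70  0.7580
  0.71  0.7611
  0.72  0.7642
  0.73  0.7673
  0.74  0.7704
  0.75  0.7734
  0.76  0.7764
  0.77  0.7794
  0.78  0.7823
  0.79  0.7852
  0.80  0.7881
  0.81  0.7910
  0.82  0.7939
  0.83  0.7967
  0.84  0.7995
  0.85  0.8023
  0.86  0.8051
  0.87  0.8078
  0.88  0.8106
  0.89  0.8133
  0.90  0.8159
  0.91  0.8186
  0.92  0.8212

T = 1.5;  σ√T = 0.2449
d₁ = [ln(350/330) + (0.085 + 0.2²/2)·1.5] / 0.2449 = [0.0588 + 0.1575] / 0.2449 = 0.8832 → 0.88
d₂ = d₁ − σ√T = 0.8832 − 0.2449 = 0.6383 → 0.64
exp(−rT) = exp(−0.085·1.5) = 0.8803
C = 350·N(0.88) − 330·0.8803·N(0.64) = 350·0.8106 − 330·0.8803·0.7389 = 283.7100 − 214.6497 = 69.0603

69.06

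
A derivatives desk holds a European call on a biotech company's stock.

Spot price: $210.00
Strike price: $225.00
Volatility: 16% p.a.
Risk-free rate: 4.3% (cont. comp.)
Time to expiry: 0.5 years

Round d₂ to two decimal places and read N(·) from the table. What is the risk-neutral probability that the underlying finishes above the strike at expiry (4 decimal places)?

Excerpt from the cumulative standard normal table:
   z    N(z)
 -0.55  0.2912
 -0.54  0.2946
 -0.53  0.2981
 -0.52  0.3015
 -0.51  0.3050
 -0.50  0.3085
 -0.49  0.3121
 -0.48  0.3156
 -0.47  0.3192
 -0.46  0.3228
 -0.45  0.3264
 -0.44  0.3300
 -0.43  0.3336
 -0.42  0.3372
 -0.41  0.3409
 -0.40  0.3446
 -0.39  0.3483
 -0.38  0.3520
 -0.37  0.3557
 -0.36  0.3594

σ√T = 0.16·√0.5 = 0.1131
d₁ = [ln(210/225) + (0.043 + 0.16²/2)·0.5] / 0.1131 = [-0.0690 + 0.0279] / 0.1131 = -0.3632 ≈ -0.36
d₂ = d₁ − σ√T = -0.3632 − 0.1131 = -0.4764 ≈ -0.48
Risk-neutral Pr[S_T > K] = N(d₂) = N(-0.48) = 0.3156

0.3156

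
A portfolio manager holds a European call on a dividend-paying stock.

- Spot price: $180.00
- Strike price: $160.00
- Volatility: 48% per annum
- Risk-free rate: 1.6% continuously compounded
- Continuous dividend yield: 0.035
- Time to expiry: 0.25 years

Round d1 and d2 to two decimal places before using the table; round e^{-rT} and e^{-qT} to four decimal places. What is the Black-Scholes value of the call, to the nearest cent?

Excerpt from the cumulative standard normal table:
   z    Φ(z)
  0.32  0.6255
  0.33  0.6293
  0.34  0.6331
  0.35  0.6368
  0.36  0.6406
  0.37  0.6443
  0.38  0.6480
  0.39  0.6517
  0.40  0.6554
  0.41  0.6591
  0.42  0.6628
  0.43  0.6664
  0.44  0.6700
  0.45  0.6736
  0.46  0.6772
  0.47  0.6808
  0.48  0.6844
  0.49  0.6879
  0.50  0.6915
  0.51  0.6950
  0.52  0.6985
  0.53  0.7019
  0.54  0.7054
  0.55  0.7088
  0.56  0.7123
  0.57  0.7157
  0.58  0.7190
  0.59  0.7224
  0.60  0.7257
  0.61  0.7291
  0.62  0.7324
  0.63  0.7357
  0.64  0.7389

$27.42

σ√T = 0.48·√0.25 = 0.2400
d₁ = [ln(180/160) + (0.016 − 0.035 + 0.48²/2)·0.25] / 0.2400 = [0.1178 + 0.0240] / 0.2400 = 0.5910 → 0.59
d₂ = d₁ − σ√T = 0.5910 − 0.2400 = 0.3510 → 0.35
e^(−qT) = e^(−0.035·0.25) = 0.9913;  e^(−rT) = e^(−0.016·0.25) = 0.9960
N(d₁) = N(0.59) = 0.7224;  N(d₂) = N(0.35) = 0.6368
C = 180·0.9913·0.7224 − 160·0.9960·0.6368 = 128.9007 − 101.4804 = 27.4203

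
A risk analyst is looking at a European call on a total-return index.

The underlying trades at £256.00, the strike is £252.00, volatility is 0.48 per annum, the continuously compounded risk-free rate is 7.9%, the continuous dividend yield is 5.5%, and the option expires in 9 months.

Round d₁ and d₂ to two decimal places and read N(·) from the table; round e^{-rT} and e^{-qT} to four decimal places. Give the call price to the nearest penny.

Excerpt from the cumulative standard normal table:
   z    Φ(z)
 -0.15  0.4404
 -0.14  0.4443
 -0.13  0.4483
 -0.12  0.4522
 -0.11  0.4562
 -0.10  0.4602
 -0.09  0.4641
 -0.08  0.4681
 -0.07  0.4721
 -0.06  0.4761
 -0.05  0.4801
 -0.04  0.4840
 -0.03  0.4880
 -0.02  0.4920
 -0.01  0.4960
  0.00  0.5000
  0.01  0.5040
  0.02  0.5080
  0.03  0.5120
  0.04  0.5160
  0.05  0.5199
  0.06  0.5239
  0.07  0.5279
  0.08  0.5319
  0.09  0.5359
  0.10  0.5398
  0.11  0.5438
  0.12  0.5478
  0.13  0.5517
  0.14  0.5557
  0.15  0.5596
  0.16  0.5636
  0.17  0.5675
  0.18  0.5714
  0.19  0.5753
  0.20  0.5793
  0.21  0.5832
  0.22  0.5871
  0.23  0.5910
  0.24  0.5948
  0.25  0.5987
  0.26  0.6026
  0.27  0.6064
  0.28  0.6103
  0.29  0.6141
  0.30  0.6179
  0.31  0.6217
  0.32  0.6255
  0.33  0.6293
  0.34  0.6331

σ√T = 0.48·√0.75 = 0.4157
d₁ = [ln(256/252) + (0.079 − 0.055 + ½·0.48²)·0.75] / (σ√T) = (0.0157 + 0.1044) / 0.4157 = 0.2890 → 0.29
d₂ = 0.2890 − 0.4157 = -0.1267 → -0.13
e^(−qT) = e^(−0.055·0.75) = 0.9596;  e^(−rT) = e^(−0.079·0.75) = 0.9425
N(d₁) = N(0.29) = 0.6141;  N(d₂) = N(-0.13) = 0.4483
C = 256·0.9596·0.6141 − 252·0.9425·0.4483 = 150.8583 − 106.4757 = 44.3826

£44.38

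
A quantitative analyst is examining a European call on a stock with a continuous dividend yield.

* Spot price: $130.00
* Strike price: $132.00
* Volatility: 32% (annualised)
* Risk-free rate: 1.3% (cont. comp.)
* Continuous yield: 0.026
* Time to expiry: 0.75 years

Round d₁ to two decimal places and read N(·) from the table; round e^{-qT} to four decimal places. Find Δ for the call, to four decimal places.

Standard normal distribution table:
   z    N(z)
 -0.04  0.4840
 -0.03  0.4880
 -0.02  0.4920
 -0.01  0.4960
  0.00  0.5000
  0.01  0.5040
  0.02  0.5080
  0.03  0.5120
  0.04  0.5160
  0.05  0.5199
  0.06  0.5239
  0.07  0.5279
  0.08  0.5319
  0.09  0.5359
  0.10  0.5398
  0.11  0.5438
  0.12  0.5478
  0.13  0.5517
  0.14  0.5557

T = 0.75;  σ√T = 0.2771
d₁ = [ln(130/132) + (0.013 − 0.026 + 0.32²/2)·0.75] / 0.2771 = [-0.0153 + 0.0287] / 0.2771 = 0.0483 ≈ 0.05
N(d₁) = N(0.05) = 0.5199
Δ_call = exp(−qT)·N(d₁) = 0.9807·0.5199 = 0.5099

0.5099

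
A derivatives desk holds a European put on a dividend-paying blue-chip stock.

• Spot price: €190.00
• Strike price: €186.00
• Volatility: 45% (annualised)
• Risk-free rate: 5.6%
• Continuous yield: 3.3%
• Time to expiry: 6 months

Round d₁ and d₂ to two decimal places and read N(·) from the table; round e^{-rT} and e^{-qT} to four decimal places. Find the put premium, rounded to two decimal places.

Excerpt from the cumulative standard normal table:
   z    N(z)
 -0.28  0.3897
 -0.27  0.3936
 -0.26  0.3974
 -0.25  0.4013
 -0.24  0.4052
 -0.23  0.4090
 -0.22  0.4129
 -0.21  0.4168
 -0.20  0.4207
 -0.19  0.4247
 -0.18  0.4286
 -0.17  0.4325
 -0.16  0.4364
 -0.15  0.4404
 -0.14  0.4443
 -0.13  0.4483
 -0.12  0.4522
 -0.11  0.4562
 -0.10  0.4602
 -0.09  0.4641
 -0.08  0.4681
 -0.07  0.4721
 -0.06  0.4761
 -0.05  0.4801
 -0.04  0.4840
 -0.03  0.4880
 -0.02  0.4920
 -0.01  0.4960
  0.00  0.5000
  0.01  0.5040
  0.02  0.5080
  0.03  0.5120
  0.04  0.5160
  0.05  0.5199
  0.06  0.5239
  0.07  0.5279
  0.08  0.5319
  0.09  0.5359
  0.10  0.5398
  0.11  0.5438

€20.49

T = 0.5;  σ√T = 0.3182
d₁ = [ln(190/186) + (0.056 − 0.033 + 0.45²/2)·0.5] / 0.3182 = [0.0213 + 0.0621] / 0.3182 = 0.2621 ⇒ 0.26
d₂ = d₁ − σ√T = 0.2621 − 0.3182 = -0.0561 ⇒ -0.06
e^(−qT) = e^(−0.033·0.5) = 0.9836;  e^(−rT) = e^(−0.056·0.5) = 0.9724
N(−d₂) = N(0.06) = 0.5239;  N(−d₁) = N(-0.26) = 0.3974
P = 186·0.9724·0.5239 − 190·0.9836·0.3974 = 94.7559 − 74.2677 = 20.4882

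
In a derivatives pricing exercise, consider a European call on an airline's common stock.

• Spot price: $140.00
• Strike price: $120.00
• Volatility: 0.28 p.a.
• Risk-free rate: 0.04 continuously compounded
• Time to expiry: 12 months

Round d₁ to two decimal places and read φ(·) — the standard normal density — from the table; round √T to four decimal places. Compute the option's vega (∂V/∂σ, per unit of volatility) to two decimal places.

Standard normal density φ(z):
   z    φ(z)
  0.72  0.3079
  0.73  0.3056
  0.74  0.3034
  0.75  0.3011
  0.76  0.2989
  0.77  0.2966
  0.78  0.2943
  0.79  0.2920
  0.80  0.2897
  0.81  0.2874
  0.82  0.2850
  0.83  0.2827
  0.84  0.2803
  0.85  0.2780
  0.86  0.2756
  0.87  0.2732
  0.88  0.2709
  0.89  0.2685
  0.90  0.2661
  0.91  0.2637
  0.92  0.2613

σ√T = 0.28·√1 = 0.2800
d₁ = [ln(140/120) + (0.04 + 0.28²/2)·1] / 0.2800 = [0.1542 + 0.0792] / 0.2800 = 0.8334 which rounds to 0.83
√T = √1 = 1.0000
φ(d₁) = φ(0.83) = 0.2827
vega = S·φ(d₁)·√T = 140·0.2827·1.0000 = 39.5780

39.58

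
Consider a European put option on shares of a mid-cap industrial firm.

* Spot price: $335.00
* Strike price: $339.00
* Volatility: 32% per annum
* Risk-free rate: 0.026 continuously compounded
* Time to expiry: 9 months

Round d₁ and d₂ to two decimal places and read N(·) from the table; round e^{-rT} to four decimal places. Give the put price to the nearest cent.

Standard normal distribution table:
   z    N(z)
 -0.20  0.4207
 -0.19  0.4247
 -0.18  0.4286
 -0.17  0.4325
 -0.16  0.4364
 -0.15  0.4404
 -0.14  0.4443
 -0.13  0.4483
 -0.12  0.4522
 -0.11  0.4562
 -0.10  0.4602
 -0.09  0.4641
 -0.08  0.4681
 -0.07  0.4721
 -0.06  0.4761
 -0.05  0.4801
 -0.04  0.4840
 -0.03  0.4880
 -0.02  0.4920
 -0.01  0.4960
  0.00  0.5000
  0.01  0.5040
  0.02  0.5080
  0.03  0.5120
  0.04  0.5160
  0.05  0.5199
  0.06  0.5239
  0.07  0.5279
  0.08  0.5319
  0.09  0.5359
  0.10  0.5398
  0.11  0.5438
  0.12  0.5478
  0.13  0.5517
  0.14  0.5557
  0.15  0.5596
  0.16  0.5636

$35.90

σ√T = 0.32 × 0.8660 = 0.2771
d₁ = [ln(335/339) + (0.026 + 0.32²/2)·0.75] / 0.2771 = [-0.0119 + 0.0579] / 0.2771 = 0.1661 ≈ 0.17
d₂ = d₁ − σ√T = 0.1661 − 0.2771 = -0.1110 ≈ -0.11
exp(−rT) = exp(−0.026·0.75) = 0.9807
P = 339·0.9807·N(0.11) − 335·N(-0.17) = 339·0.9807·0.5438 − 335·0.4325 = 180.7903 − 144.8875 = 35.9028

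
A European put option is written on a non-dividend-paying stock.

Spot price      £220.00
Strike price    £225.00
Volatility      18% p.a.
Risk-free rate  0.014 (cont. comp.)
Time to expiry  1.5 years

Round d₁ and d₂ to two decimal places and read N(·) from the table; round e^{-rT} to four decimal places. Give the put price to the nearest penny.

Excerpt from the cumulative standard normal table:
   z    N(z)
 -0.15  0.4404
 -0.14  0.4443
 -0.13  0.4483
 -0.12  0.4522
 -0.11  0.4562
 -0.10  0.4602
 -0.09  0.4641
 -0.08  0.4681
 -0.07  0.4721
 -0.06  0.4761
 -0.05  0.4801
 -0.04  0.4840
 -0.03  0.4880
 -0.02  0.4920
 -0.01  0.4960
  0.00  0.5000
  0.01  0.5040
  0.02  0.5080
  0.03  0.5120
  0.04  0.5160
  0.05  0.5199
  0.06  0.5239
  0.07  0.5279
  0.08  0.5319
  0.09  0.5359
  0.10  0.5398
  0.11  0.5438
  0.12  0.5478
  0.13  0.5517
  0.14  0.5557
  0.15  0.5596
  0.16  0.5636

σ√T = 0.18·√1.5 = 0.2205
d₁ = [ln(220/225) + (0.014 + ½·0.18²)·1.5] / (σ√T) = (-0.0225 + 0.0453) / 0.2205 = 0.1035 which rounds to 0.10
d₂ = 0.1035 − 0.2205 = -0.1169 which rounds to -0.12
e^(−rT) = e^(−0.014·1.5) = 0.9792
P = 225·0.9792·N(0.12) − 220·N(-0.10) = 225·0.9792·0.5478 − 220·0.4602 = 120.6913 − 101.2440 = 19.4473

£19.45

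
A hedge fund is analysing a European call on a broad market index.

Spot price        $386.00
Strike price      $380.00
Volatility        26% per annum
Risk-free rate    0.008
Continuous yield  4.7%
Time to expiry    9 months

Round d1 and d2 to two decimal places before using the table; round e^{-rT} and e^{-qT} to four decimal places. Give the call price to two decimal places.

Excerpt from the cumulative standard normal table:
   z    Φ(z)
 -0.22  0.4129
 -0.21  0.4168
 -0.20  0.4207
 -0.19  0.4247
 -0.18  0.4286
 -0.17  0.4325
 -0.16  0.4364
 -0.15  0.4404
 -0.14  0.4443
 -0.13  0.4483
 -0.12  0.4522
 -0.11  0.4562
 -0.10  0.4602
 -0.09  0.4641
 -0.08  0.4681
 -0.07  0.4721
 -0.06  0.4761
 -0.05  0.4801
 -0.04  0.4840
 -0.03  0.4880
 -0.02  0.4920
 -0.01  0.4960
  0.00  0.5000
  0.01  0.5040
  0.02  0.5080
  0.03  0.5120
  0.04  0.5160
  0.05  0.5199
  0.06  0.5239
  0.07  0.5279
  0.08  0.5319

$30.37

σ√T = 0.26·√0.75 = 0.2252
d₁ = [ln(386/380) + (0.008 − 0.047 + 0.26²/2)·0.75] / 0.2252 = [0.0157 − 0.0039] / 0.2252 = 0.0523 ≈ 0.05
d₂ = d₁ − σ√T = 0.0523 − 0.2252 = -0.1729 ≈ -0.17
exp(−qT) = exp(−0.047·0.75) = 0.9654;  exp(−rT) = exp(−0.008·0.75) = 0.9940
C = 386·0.9654·N(0.05) − 380·0.9940·N(-0.17) = 386·0.9654·0.5199 − 380·0.9940·0.4325 = 193.7378 − 163.3639 = 30.3739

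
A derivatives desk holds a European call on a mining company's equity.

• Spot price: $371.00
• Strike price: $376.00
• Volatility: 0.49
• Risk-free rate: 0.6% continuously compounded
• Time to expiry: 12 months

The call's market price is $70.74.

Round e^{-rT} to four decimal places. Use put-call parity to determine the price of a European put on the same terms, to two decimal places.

$73.48

exp(−rT) = exp(−0.006·1) = 0.9940
Put-call parity: C − P = S − K·e^(−rT) = 371 − 376·0.9940 = 371 − 373.7440 = -2.7440
P = C − (C − P) = 70.74 − (-2.7440) = 73.4840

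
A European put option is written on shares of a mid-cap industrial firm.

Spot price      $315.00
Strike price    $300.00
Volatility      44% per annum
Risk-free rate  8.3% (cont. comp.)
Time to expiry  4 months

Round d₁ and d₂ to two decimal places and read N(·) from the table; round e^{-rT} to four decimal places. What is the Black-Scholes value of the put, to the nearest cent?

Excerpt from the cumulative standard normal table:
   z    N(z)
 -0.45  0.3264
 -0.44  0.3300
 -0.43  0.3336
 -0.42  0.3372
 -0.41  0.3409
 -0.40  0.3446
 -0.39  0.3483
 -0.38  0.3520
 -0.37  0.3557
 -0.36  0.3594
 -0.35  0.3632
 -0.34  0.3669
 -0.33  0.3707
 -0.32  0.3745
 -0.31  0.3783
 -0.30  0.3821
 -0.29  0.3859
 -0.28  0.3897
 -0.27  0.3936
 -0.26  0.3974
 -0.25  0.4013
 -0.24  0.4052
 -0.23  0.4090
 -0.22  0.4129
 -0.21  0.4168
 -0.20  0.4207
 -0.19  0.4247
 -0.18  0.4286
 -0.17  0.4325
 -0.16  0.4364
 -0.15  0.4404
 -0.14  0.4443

$21.12

σ√T = 0.44·√0.3333 = 0.2540
d₁ = [ln(315/300) + (0.083 + ½·0.44²)·0.3333] / (σ√T) = (0.0488 + 0.0599) / 0.2540 = 0.4280 → 0.43
d₂ = 0.4280 − 0.2540 = 0.1740 → 0.17
exp(−rT) = exp(−0.083·0.3333) = 0.9727
P = 300·0.9727·N(-0.17) − 315·N(-0.43) = 300·0.9727·0.4325 − 315·0.3336 = 126.2078 − 105.0840 = 21.1238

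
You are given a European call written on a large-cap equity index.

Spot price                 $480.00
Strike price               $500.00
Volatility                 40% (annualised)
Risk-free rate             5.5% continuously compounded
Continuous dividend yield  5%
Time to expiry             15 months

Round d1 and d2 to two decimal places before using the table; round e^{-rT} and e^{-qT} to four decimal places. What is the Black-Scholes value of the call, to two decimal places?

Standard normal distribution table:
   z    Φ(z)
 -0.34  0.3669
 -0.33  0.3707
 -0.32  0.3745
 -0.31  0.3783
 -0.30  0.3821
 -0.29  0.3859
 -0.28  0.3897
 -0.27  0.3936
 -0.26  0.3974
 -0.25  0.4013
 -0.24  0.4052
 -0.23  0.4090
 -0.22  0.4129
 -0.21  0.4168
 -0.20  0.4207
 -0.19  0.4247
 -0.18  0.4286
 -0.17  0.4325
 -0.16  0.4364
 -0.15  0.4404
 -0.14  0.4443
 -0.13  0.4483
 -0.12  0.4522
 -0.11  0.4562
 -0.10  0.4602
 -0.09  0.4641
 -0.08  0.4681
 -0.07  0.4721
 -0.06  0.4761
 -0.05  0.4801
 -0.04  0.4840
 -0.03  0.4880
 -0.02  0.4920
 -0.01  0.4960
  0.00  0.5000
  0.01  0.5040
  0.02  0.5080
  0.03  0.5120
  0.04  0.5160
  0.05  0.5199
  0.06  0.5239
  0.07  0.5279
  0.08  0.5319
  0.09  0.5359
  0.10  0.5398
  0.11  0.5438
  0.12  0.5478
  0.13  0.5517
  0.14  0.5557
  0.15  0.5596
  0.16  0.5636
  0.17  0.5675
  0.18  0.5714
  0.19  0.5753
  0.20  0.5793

σ√T = 0.4·√1.25 = 0.4472
d₁ = [ln(480/500) + (0.055 − 0.05 + ½·0.4²)·1.25] / (σ√T) = (-0.0408 + 0.1063) / 0.4472 = 0.1463 → 0.15
d₂ = 0.1463 − 0.4472 = -0.3009 → -0.30
exp(−qT) = exp(−0.05·1.25) = 0.9394;  exp(−rT) = exp(−0.055·1.25) = 0.9336
N(d₁) = N(0.15) = 0.5596;  N(d₂) = N(-0.30) = 0.3821
C = 480·0.9394·0.5596 − 500·0.9336·0.3821 = 252.3304 − 178.3643 = 73.9661

$73.97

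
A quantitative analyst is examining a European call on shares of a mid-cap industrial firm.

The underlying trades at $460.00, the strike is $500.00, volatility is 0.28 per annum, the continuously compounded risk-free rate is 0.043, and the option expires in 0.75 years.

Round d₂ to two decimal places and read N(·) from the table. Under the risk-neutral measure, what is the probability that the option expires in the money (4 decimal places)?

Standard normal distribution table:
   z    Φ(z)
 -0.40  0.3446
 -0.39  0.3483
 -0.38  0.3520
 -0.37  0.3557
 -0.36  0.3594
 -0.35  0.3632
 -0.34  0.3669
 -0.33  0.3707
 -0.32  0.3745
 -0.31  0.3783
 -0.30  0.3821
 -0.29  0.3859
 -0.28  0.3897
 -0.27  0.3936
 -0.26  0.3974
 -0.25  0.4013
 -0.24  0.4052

0.3707

T = 0.75;  σ√T = 0.2425
ln(S/K) + (r + σ²/2)T = ln(460/500) + (0.043 + 0.28²/2)·0.75 = -0.0834 + 0.0616 = -0.0217
d₁ = -0.0217 / 0.2425 = -0.0896 ≈ -0.09
d₂ = d₁ − σ√T = -0.0896 − 0.2425 = -0.3321 ≈ -0.33
Pr(exercise) under Q = N(d₂) = 0.3707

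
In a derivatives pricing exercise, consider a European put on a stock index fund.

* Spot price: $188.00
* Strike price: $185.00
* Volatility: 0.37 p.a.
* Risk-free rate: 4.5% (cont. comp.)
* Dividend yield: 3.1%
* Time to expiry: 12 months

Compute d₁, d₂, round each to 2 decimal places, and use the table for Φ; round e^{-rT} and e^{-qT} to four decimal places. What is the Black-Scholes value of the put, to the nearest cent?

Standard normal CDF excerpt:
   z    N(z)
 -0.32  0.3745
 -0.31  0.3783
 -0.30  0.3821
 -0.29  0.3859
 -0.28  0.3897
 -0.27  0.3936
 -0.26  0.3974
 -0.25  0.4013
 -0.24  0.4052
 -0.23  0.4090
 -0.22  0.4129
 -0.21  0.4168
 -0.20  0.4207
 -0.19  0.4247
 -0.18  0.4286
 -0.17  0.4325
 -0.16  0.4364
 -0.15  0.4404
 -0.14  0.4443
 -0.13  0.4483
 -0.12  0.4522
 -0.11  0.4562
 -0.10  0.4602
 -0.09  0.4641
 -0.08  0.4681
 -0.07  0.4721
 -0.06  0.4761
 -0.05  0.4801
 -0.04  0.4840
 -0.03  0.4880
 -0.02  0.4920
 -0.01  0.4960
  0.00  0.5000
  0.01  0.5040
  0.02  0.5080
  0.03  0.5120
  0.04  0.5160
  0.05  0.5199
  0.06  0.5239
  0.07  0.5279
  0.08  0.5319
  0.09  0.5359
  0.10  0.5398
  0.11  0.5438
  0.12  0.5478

$23.73

σ√T = 0.37·√1 = 0.3700
d₁ = [ln(188/185) + (0.045 − 0.031 + 0.37²/2)·1] / 0.3700 = [0.0161 + 0.0824] / 0.3700 = 0.2663 ≈ 0.27
d₂ = d₁ − σ√T = 0.2663 − 0.3700 = -0.1037 ≈ -0.10
e^(−qT) = e^(−0.031·1) = 0.9695;  e^(−rT) = e^(−0.045·1) = 0.9560
N(−d₂) = N(0.10) = 0.5398;  N(−d₁) = N(-0.27) = 0.3936
P = 185·0.9560·0.5398 − 188·0.9695·0.3936 = 95.4690 − 71.7399 = 23.7291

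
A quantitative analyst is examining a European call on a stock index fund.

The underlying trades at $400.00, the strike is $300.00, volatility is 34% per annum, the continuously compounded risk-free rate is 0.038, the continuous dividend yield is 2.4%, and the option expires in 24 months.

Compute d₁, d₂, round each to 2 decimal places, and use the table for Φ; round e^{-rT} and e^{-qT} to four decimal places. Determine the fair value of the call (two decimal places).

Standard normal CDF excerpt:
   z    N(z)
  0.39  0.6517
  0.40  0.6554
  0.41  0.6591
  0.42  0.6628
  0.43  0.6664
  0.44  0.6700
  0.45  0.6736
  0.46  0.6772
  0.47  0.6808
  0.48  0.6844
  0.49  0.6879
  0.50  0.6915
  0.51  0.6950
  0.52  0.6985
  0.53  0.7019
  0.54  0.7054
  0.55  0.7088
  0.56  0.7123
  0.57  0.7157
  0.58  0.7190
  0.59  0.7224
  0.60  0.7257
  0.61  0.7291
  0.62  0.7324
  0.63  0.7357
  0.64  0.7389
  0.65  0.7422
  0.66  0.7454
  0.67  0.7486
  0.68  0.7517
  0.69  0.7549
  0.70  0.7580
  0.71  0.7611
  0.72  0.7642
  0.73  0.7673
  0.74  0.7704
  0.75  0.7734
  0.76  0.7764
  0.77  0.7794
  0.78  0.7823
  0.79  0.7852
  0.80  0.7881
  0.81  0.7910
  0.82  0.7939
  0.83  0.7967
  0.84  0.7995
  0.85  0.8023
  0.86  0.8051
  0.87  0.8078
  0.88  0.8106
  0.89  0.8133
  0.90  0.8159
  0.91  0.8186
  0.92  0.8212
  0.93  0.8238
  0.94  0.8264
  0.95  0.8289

σ√T = 0.34 × 1.4142 = 0.4808
d₁ = [ln(400/300) + (0.038 − 0.024 + 0.34²/2)·2] / 0.4808 = [0.2877 + 0.1436] / 0.4808 = 0.8969 ≈ 0.90
d₂ = d₁ − σ√T = 0.8969 − 0.4808 = 0.4161 ≈ 0.42
exp(−qT) = exp(−0.024·2) = 0.9531;  exp(−rT) = exp(−0.038·2) = 0.9268
C = 400·0.9531·N(0.90) − 300·0.9268·N(0.42) = 400·0.9531·0.8159 − 300·0.9268·0.6628 = 311.0537 − 184.2849 = 126.7688

$126.77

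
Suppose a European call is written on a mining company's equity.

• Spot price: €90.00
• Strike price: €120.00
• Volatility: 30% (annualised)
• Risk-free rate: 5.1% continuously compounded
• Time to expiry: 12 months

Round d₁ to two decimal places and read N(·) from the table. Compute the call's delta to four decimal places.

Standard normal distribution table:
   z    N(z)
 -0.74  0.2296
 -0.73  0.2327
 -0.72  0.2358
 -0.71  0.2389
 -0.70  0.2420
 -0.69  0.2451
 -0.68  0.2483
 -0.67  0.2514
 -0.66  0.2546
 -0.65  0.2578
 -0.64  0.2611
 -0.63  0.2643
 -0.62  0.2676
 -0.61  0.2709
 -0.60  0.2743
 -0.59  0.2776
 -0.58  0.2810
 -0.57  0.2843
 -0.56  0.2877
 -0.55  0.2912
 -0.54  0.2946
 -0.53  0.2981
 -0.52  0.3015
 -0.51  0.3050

0.2611

σ√T = 0.3 × 1.0000 = 0.3000
d₁ = [ln(90/120) + (0.051 + ½·0.3²)·1] / (σ√T) = (-0.2877 + 0.0960) / 0.3000 = -0.6389 → -0.64
N(d₁) = N(-0.64) = 0.2611
Δ_call = N(d₁) = 0.2611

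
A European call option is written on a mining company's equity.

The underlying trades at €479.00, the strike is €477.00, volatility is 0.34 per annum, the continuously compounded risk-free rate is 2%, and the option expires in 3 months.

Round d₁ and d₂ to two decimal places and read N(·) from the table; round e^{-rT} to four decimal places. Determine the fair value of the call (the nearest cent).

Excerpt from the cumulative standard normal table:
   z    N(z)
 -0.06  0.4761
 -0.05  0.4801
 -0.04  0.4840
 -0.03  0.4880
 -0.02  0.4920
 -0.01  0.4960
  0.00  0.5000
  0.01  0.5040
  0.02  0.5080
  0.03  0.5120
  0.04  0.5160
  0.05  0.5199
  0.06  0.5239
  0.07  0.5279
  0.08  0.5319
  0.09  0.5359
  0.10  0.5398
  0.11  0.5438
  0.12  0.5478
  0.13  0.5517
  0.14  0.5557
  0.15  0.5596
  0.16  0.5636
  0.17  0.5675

€34.57

T = 0.25;  σ√T = 0.1700
ln(S/K) + (r + σ²/2)T = ln(479/477) + (0.02 + 0.34²/2)·0.25 = 0.0042 + 0.0195 = 0.0236
d₁ = 0.0236 / 0.1700 = 0.1390 → 0.14
d₂ = d₁ − σ√T = 0.1390 − 0.1700 = -0.0310 → -0.03
e^(−rT) = e^(−0.02·0.25) = 0.9950
N(d₁) = N(0.14) = 0.5557;  N(d₂) = N(-0.03) = 0.4880
C = 479·0.5557 − 477·0.9950·0.4880 = 266.1803 − 231.6121 = 34.5682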